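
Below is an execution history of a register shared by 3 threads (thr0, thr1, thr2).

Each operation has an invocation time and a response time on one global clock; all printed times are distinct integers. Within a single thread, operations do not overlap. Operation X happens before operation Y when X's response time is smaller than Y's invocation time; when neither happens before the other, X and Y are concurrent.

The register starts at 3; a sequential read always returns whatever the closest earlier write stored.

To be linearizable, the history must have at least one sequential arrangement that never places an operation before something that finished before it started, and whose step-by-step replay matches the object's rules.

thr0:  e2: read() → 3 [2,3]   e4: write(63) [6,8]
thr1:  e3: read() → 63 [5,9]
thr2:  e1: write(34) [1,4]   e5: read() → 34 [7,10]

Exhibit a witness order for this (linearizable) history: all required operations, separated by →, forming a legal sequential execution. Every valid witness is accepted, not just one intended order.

e2 → e1 → e5 → e4 → e3

step 1: e2 read() → 3 — value 3
step 2: e1 write(34) — value 34
step 3: e5 read() → 34 — value 34
step 4: e4 write(63) — value 63
step 5: e3 read() → 63 — value 63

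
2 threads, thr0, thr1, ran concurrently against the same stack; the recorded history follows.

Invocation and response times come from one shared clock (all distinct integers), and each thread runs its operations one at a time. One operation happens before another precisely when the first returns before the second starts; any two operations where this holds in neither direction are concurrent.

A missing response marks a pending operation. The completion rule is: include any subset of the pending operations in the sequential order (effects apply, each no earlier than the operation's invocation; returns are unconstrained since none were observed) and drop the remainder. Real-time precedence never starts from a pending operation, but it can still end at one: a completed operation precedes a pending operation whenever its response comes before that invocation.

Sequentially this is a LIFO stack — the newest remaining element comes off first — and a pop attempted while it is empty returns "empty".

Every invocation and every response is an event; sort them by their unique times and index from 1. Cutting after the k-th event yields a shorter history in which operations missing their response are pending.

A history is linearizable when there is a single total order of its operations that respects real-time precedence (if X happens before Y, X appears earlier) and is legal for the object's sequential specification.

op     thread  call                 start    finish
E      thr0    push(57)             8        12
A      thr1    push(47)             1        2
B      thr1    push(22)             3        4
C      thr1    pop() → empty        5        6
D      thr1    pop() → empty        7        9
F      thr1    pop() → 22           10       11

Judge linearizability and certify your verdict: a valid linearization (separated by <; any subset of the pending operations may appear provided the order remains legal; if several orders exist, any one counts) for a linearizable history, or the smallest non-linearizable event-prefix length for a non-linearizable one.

events 1..5 are fine; event 6 — the response of C at time 6 — makes the prefix non-linearizable
the sole real-time-consistent order of 3 completed operations fails the stack replay
sample order A, B, C stalls at step 3 — C pop() → empty has no legal effect

not linearizable — minimal violating prefix: 6 events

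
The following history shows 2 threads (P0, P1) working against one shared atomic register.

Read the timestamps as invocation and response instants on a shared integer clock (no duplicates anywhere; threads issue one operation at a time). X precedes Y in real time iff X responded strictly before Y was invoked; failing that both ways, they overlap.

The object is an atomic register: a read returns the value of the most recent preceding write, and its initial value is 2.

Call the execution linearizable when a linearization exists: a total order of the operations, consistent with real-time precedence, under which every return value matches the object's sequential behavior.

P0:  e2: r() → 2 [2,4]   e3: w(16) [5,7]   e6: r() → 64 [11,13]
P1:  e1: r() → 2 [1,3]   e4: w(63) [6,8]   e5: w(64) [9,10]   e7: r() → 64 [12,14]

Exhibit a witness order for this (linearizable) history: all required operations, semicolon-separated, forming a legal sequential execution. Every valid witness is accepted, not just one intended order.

after step 1 (e1 r() → 2): value 2
after step 2 (e2 r() → 2): value 2
after step 3 (e3 w(16)): value 16
after step 4 (e4 w(63)): value 63
after step 5 (e5 w(64)): value 64
after step 6 (e6 r() → 64): value 64
after step 7 (e7 r() → 64): value 64

e1; e2; e3; e4; e5; e6; e7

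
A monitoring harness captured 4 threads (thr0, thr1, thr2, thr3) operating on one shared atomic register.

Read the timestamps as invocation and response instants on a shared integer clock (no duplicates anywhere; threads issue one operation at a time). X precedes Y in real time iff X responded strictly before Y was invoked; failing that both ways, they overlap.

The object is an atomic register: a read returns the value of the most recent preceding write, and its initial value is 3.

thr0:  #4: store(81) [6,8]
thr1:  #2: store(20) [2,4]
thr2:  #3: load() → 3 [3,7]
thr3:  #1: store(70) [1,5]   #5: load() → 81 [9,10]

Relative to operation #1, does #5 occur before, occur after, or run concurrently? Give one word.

after

#5 spans [9,10], #1 spans [1,5]
resp(#1)=5 < inv(#5)=9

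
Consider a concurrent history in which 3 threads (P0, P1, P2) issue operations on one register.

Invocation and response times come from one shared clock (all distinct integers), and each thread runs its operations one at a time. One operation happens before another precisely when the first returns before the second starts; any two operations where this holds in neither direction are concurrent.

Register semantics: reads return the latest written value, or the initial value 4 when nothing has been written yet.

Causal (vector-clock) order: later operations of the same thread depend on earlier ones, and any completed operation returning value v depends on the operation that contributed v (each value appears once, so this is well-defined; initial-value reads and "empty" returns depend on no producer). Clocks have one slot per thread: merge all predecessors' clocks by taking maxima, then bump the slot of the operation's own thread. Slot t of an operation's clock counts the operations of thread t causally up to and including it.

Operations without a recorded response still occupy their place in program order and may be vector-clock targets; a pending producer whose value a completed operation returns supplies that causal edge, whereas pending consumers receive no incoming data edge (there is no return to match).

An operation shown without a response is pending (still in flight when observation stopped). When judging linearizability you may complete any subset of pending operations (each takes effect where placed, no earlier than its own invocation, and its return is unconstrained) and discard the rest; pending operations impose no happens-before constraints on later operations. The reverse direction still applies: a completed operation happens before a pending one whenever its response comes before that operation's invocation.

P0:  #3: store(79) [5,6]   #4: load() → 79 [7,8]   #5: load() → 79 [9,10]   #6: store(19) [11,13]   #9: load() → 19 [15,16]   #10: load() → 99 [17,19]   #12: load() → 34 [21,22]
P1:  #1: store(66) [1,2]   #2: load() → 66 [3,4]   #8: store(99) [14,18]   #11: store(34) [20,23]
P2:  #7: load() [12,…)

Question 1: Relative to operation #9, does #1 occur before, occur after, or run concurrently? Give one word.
Answer: before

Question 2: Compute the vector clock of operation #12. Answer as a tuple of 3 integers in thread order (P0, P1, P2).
Answer: (7, 4, 0)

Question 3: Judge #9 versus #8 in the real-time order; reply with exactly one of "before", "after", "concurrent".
Answer: concurrent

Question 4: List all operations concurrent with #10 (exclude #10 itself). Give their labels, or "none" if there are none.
Answer: #7, #8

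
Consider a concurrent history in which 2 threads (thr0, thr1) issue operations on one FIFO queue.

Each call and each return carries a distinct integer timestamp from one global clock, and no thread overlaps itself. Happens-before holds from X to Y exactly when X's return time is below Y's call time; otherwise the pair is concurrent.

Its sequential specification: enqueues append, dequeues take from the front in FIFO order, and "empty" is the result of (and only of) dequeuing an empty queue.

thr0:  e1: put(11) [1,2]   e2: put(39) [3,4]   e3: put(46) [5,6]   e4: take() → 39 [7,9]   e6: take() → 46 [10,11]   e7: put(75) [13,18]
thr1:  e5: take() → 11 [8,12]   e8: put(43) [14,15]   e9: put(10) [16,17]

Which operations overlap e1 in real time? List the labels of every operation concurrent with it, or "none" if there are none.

concurrent with e1 ([1,2]): every op whose interval crosses 1..2
e2 [3,4]: after
e3 [5,6]: after
e4 [7,9]: after
e5 [8,12]: after
e6 [10,11]: after
e7 [13,18]: after
e8 [14,15]: after
e9 [16,17]: after

none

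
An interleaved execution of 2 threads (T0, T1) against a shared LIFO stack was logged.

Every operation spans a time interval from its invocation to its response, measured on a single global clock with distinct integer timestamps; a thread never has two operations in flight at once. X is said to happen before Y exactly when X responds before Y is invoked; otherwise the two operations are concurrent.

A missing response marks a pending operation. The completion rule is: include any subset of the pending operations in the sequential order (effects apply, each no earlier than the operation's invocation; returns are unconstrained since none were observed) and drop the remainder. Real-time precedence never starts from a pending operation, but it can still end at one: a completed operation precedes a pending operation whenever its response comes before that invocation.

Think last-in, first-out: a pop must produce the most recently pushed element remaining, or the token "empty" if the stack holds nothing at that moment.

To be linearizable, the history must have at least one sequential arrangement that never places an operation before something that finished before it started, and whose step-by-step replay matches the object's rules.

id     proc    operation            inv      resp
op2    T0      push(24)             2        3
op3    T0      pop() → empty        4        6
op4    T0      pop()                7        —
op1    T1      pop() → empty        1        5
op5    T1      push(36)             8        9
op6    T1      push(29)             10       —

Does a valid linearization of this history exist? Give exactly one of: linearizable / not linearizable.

the violation lands at event 6, op3's response at time 6: events 1..5 linearize, events 1..6 do not
the 3 completed operations admit 3 real-time orders; each fails the LIFO stack replay
take op1, op2, op3: step 3 already fails, because op3 pop() → empty cannot occur there
take op2, op1, op3: step 2 already fails, because op1 pop() → empty cannot occur there

not linearizable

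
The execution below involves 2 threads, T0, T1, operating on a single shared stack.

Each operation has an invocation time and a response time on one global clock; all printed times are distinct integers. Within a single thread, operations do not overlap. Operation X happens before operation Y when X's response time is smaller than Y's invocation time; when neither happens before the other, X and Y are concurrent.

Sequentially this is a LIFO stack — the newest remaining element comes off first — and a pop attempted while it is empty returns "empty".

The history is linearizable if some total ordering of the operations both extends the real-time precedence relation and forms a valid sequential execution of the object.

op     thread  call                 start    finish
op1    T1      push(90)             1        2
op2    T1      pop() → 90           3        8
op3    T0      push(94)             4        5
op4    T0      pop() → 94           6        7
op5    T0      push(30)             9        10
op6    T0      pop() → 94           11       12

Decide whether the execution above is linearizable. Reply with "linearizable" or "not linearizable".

not linearizable

events 1..11 are fine; event 12 — the response of op6 at time 12 — makes the prefix non-linearizable
6 completed operations, 3 real-time-consistent orders — every stack replay fails
sample order op1, op2, op3, op4, op5, op6 stalls at step 6 — op6 pop() → 94 has no legal effect
sample order op1, op3, op2, op4, op5, op6 stalls at step 3 — op2 pop() → 90 has no legal effect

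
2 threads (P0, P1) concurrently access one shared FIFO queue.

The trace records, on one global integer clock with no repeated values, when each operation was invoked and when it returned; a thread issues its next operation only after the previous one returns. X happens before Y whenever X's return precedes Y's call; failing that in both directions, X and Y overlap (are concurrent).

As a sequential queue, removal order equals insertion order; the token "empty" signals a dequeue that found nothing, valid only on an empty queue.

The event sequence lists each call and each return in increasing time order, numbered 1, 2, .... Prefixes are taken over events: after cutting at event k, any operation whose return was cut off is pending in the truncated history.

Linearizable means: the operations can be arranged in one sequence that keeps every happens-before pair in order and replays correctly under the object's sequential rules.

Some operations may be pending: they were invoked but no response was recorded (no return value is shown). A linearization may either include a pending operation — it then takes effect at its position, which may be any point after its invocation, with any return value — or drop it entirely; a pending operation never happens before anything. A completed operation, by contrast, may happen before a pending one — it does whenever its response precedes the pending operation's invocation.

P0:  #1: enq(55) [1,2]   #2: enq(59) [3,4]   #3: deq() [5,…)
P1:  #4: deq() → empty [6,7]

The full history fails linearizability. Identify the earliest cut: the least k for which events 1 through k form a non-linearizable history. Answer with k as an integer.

events 1..6 are linearizable; a witness order is #1, #2:
step 1: #1 enq(55) — queue <55>
step 2: #2 enq(59) — queue <55,59>
adding event 7 (#4 responds at 7) leaves no legal real-time order
no completion choice of the 1 pending operation (#3) rescues it — every subset was tried
sample order #1, #2, #4 (pending dropped) stalls at step 3 — #4 deq() → empty has no legal effect

7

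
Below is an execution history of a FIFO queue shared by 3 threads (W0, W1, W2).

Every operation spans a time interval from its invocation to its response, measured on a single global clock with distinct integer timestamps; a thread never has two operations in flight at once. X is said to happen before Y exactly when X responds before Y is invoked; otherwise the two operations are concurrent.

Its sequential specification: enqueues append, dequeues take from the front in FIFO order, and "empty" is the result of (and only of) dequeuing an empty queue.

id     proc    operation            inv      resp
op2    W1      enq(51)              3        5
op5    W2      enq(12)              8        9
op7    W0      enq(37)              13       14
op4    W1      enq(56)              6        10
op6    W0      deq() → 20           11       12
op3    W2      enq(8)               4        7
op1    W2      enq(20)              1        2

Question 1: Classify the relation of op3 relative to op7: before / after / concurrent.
Answer: before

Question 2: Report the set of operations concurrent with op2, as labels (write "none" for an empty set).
Answer: op3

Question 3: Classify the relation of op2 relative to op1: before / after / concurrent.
Answer: after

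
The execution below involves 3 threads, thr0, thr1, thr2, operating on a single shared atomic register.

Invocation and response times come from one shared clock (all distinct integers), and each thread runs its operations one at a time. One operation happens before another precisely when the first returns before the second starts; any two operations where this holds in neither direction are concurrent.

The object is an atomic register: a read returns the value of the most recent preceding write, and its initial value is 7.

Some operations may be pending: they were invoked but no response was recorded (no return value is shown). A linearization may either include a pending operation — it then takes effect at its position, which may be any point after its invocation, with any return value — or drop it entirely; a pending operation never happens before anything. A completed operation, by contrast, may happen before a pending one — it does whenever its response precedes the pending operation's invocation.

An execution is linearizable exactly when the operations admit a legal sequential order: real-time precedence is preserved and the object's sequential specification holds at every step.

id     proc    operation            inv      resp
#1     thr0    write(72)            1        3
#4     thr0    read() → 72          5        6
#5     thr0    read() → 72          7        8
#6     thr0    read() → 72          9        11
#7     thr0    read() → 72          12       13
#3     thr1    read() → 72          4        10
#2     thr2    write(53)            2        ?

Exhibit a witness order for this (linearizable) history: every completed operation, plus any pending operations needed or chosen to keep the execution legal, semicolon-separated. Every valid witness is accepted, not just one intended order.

#1; #3; #4; #5; #6; #7

after step 1 (#1 write(72)): value 72
after step 2 (#3 read() → 72): value 72
after step 3 (#4 read() → 72): value 72
after step 4 (#5 read() → 72): value 72
after step 5 (#6 read() → 72): value 72
after step 6 (#7 read() → 72): value 72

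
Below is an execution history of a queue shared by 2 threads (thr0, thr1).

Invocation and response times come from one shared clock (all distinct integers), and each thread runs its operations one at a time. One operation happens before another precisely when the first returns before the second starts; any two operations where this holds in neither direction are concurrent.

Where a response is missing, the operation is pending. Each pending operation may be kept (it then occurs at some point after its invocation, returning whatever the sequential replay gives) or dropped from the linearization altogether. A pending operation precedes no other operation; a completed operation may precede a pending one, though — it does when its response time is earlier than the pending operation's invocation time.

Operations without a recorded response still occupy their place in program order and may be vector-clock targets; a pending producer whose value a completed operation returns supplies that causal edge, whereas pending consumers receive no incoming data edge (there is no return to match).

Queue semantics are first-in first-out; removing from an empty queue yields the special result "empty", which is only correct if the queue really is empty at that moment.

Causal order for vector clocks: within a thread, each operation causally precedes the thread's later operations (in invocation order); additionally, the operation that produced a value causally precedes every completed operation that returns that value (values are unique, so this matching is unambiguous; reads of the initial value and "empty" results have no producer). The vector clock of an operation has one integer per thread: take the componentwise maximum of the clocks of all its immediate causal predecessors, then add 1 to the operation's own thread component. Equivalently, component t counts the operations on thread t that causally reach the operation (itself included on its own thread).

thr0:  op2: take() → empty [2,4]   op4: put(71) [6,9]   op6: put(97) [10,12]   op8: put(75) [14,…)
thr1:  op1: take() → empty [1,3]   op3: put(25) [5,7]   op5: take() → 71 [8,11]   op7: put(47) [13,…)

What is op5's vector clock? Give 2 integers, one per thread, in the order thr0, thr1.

op1, invoked 1, has no incoming edges; only thr1's bump applies → (0, 1)
op2, invoked 2, has no incoming edges; only thr0's bump applies → (1, 0)
op3, invoked 5, takes VC(op1)=(0, 1) under max, adds 1 for thr1 → (0, 2)
op4, invoked 6, takes VC(op2)=(1, 0) under max, adds 1 for thr0 → (2, 0)
op6, invoked 10, takes VC(op4)=(2, 0) under max, adds 1 for thr0 → (3, 0)
op8, invoked 14, takes VC(op6)=(3, 0) under max, adds 1 for thr0 → (4, 0)
op5, invoked 8, takes VC(op3)=(0, 2), VC(op4)=(2, 0) under max, adds 1 for thr1 → (2, 3)
op7, invoked 13, takes VC(op5)=(2, 3) under max, adds 1 for thr1 → (2, 4)
target: VC(op5) = (2, 3)

(2, 3)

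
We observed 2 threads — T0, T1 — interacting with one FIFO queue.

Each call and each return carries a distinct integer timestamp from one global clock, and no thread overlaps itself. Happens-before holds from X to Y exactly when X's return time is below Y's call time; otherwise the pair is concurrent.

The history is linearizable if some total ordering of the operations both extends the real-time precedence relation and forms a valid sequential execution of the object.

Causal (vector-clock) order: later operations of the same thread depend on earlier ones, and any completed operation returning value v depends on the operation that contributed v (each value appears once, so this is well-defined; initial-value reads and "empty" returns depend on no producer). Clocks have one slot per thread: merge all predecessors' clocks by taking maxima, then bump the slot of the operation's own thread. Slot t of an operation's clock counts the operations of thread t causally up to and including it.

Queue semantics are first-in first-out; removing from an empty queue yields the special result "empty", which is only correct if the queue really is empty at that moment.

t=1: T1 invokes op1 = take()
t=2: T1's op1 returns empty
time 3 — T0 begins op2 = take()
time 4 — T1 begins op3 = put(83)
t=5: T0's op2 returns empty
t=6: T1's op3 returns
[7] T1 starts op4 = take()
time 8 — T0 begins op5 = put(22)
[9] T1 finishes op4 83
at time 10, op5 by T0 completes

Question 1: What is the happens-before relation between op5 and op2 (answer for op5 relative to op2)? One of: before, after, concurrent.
op5 spans [8,10], op2 spans [3,5]
resp(op2)=5 < inv(op5)=8

after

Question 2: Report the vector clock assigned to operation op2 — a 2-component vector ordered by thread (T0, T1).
root op op1, invoked 1: fresh clock plus T1's own tick → (0, 1)
root op op2, invoked 3: fresh clock plus T0's own tick → (1, 0)
op3 (invocation 4): componentwise max over VC(op1)=(0, 1), +1 at T1, giving (0, 2)
op5 (invocation 8): componentwise max over VC(op2)=(1, 0), +1 at T0, giving (2, 0)
op4 (invocation 7): componentwise max over VC(op3)=(0, 2), +1 at T1, giving (0, 3)
target: VC(op2) = (1, 0)

(1, 0)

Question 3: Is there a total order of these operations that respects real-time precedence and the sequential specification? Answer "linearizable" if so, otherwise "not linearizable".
witness order: op1, op2, op3, op4, op5
1. op1 take() → empty, leaving queue <>
2. op2 take() → empty, leaving queue <>
3. op3 put(83), leaving queue <83>
4. op4 take() → 83, leaving queue <>
5. op5 put(22), leaving queue <22>

linearizable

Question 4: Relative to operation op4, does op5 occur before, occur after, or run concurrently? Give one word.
op5 spans [8,10], op4 spans [7,9]
the intervals overlap in both directions

concurrent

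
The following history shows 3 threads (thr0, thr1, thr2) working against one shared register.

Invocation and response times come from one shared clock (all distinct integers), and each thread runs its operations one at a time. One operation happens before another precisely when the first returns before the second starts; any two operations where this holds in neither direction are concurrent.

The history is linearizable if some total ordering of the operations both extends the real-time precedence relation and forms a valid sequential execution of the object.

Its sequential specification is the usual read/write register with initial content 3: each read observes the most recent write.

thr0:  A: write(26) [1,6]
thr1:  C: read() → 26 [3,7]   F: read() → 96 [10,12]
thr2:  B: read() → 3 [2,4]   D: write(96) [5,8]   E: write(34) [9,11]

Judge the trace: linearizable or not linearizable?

linearizable

witness order: B, A, C, D, F, E
step 1: B read() → 3 — value 3
step 2: A write(26) — value 26
step 3: C read() → 26 — value 26
step 4: D write(96) — value 96
step 5: F read() → 96 — value 96
step 6: E write(34) — value 34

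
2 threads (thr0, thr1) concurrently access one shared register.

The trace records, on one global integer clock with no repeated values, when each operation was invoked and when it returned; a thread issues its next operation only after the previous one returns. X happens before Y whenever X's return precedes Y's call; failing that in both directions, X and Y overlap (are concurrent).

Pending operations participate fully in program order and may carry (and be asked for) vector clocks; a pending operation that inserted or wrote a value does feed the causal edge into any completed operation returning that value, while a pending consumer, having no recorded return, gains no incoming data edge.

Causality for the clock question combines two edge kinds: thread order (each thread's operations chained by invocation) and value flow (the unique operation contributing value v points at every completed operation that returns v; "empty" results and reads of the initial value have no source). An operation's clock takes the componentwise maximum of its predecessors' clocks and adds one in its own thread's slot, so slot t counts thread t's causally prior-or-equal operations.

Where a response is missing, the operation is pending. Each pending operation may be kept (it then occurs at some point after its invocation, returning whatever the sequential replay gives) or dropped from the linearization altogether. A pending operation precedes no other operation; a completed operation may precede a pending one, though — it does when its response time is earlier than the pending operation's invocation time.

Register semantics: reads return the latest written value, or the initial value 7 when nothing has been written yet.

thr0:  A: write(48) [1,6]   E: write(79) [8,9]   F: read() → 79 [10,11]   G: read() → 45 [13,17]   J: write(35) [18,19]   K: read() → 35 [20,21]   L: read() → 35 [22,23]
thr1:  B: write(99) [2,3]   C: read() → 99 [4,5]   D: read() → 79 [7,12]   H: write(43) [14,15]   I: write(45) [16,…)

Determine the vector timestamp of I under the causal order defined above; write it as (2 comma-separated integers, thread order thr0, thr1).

(2, 5)

no predecessors for B (invoked 2): thr1 increments from zero → (0, 1)
no predecessors for A (invoked 1): thr0 increments from zero → (1, 0)
invoked at 4, C merges VC(B)=(0, 1) and bumps thr1's slot → (0, 2)
invoked at 8, E merges VC(A)=(1, 0) and bumps thr0's slot → (2, 0)
invoked at 10, F merges VC(E)=(2, 0) and bumps thr0's slot → (3, 0)
invoked at 7, D merges VC(C)=(0, 2), VC(E)=(2, 0) and bumps thr1's slot → (2, 3)
invoked at 14, H merges VC(D)=(2, 3) and bumps thr1's slot → (2, 4)
invoked at 16, I merges VC(H)=(2, 4) and bumps thr1's slot → (2, 5)
invoked at 13, G merges VC(F)=(3, 0), VC(I)=(2, 5) and bumps thr0's slot → (4, 5)
invoked at 18, J merges VC(G)=(4, 5) and bumps thr0's slot → (5, 5)
invoked at 20, K merges VC(J)=(5, 5) and bumps thr0's slot → (6, 5)
invoked at 22, L merges VC(J)=(5, 5), VC(K)=(6, 5) and bumps thr0's slot → (7, 5)
target: VC(I) = (2, 5)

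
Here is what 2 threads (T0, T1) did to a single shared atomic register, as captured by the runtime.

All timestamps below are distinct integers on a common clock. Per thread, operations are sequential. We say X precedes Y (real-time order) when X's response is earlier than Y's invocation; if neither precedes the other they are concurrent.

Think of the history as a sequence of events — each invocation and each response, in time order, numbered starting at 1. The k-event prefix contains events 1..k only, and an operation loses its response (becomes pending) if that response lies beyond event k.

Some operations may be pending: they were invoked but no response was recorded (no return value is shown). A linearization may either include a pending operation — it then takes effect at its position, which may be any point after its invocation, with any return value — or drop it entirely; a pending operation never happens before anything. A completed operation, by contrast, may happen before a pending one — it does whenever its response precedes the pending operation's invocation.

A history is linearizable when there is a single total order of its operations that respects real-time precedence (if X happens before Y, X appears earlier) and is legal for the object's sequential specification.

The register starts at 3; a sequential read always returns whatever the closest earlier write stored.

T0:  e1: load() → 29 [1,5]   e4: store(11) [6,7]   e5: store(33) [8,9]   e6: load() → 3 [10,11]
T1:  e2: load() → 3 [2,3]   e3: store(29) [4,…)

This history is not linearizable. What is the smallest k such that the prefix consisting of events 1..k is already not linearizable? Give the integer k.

a valid linearization of events 1..10 exists, for instance e2, e3, e1, e4, e5:
1. e2 load() → 3, leaving value 3
2. e3 store(29) (pending, included), leaving value 29
3. e1 load() → 29, leaving value 29
4. e4 store(11), leaving value 11
5. e5 store(33), leaving value 33
once event 11 joins (e6's response, time 11), exhaustive search finds no witness
including or dropping the 1 pending operation (e3) in any combination fails
take e1, e2, e4, e5, e6 (pending dropped): step 1 already fails, because e1 load() → 29 cannot occur there
take e2, e1, e4, e5, e6 (pending dropped): step 2 already fails, because e1 load() → 29 cannot occur there

11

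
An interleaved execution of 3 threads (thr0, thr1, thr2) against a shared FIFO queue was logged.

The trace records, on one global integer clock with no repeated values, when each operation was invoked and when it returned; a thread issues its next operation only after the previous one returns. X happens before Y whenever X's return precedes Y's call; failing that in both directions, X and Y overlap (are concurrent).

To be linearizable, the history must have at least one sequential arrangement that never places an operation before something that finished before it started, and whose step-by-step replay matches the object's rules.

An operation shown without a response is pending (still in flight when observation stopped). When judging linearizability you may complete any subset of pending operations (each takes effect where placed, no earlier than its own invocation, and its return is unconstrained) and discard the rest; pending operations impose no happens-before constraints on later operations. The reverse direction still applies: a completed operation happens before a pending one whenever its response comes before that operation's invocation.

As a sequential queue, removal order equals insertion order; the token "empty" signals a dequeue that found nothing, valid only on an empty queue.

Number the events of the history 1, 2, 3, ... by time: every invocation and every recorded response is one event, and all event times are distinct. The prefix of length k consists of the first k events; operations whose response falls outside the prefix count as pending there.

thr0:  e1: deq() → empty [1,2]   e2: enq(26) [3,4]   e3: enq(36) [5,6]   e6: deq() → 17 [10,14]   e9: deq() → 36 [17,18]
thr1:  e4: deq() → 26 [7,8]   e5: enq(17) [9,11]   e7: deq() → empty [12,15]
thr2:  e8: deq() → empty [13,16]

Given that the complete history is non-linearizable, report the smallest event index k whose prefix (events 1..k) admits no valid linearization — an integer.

16

a valid linearization of events 1..15 exists, for instance e1, e2, e3, e4, e5, e8, e6, e7:
after step 1 (e1 deq() → empty): queue <>
after step 2 (e2 enq(26)): queue <26>
after step 3 (e3 enq(36)): queue <26,36>
after step 4 (e4 deq() → 26): queue <36>
after step 5 (e5 enq(17)): queue <36,17>
after step 6 (e8 deq() (pending, included)): queue <17>
after step 7 (e6 deq() → 17): queue <>
after step 8 (e7 deq() → empty): queue <>
adding event 16 (e8 responds at 16) leaves no legal real-time order
for example e1, e2, e3, e4, e5, e6, e7, e8 fails at step 6: e6 deq() → 17 is not legal there
for example e1, e2, e3, e4, e5, e6, e8, e7 fails at step 6: e6 deq() → 17 is not legal there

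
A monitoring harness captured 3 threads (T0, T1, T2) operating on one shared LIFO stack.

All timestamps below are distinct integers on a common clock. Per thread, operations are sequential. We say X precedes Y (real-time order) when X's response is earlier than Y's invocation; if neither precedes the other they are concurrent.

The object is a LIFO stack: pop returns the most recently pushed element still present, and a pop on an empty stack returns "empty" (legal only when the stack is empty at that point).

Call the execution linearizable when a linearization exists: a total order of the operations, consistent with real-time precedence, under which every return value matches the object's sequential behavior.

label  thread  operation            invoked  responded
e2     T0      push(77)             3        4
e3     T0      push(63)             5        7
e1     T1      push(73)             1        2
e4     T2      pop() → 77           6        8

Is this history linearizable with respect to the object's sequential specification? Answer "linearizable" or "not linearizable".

linearizable

one valid linearization: e1, e2, e4, e3
step 1: e1 push(73) — stack <73>
step 2: e2 push(77) — stack <73,77>
step 3: e4 pop() → 77 — stack <73>
step 4: e3 push(63) — stack <73,63>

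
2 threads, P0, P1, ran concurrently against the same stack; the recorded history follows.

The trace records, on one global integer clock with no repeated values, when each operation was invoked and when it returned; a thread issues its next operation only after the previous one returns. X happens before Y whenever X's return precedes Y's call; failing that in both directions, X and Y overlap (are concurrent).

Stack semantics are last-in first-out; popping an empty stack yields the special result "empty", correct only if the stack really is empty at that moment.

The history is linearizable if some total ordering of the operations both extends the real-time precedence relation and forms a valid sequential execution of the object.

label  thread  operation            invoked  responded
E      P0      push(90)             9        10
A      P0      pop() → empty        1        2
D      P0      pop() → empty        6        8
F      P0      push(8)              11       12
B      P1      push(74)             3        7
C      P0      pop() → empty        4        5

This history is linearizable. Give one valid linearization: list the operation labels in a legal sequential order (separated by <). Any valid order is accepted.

after step 1 (A pop() → empty): stack <>
after step 2 (C pop() → empty): stack <>
after step 3 (D pop() → empty): stack <>
after step 4 (B push(74)): stack <74>
after step 5 (E push(90)): stack <74,90>
after step 6 (F push(8)): stack <74,90,8>

A < C < D < B < E < F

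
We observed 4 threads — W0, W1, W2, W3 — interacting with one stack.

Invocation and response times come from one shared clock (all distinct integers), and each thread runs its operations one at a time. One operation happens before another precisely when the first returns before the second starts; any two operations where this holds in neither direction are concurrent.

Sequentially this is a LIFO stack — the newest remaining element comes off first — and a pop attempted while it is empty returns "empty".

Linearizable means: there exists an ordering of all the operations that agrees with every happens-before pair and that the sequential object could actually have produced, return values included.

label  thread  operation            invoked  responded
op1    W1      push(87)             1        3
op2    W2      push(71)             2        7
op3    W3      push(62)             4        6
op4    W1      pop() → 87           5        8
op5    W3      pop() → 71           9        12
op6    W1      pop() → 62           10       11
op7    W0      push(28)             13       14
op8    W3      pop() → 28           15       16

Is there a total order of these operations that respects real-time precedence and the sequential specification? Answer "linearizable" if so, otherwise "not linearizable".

linearizable

one valid linearization: op1, op4, op2, op3, op6, op5, op7, op8
step 1: op1 push(87) — stack <87>
step 2: op4 pop() → 87 — stack <>
step 3: op2 push(71) — stack <71>
step 4: op3 push(62) — stack <71,62>
step 5: op6 pop() → 62 — stack <71>
step 6: op5 pop() → 71 — stack <>
step 7: op7 push(28) — stack <28>
step 8: op8 pop() → 28 — stack <>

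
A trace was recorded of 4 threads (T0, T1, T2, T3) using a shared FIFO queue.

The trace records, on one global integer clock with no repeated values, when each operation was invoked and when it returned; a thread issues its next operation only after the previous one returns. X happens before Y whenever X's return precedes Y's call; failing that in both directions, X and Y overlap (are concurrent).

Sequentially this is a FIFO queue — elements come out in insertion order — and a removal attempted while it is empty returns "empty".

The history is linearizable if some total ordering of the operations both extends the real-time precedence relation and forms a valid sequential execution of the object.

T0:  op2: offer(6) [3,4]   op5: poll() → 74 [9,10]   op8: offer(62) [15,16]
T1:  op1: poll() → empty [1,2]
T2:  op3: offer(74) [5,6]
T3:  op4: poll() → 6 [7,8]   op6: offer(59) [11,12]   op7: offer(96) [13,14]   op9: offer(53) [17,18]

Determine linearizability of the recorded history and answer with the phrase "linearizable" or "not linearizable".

linearizable

one valid linearization: op1, op2, op3, op4, op5, op6, op7, op8, op9
after step 1 (op1 poll() → empty): queue <>
after step 2 (op2 offer(6)): queue <6>
after step 3 (op3 offer(74)): queue <6,74>
after step 4 (op4 poll() → 6): queue <74>
after step 5 (op5 poll() → 74): queue <>
after step 6 (op6 offer(59)): queue <59>
after step 7 (op7 offer(96)): queue <59,96>
after step 8 (op8 offer(62)): queue <59,96,62>
after step 9 (op9 offer(53)): queue <59,96,62,53>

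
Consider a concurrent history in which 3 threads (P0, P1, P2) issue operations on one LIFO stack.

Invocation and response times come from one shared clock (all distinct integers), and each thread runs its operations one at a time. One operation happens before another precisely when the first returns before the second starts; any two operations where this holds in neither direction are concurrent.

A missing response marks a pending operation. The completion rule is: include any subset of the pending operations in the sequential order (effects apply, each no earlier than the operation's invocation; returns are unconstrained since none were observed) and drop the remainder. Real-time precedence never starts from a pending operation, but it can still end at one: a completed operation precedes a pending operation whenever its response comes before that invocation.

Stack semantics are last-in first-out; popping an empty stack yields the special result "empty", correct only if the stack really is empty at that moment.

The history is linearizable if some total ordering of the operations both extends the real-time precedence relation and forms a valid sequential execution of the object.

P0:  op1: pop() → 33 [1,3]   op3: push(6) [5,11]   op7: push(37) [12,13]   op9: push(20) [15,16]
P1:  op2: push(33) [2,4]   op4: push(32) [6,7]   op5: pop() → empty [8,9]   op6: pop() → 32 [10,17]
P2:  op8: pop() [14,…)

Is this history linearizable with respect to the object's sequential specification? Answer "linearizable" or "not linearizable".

not linearizable

cut after 8 events: linearizable; cut after 9 events (op5 responds, time 9): not linearizable
real-time-consistent orders of the 4 completed operations: 2 — all fail the LIFO stack replay
no escape via the 1 pending operation (op3): every completion choice fails
e.g. op1, op2, op4, op5 (pending dropped): illegal at step 1, since op1 pop() → 33 cannot apply there
e.g. op2, op1, op4, op5 (pending dropped): illegal at step 4, since op5 pop() → empty cannot apply there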